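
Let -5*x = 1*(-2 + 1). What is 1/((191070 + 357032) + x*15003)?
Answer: 5/2755513 ≈ 1.8145e-6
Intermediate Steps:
x = 1/5 (x = -(-2 + 1)/5 = -(-1)/5 = -1/5*(-1) = 1/5 ≈ 0.20000)
1/((191070 + 357032) + x*15003) = 1/((191070 + 357032) + (1/5)*15003) = 1/(548102 + 15003/5) = 1/(2755513/5) = 5/2755513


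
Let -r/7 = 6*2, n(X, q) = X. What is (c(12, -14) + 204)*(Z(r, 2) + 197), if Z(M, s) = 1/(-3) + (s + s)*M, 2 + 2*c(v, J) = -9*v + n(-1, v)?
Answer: -20691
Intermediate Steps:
c(v, J) = -3/2 - 9*v/2 (c(v, J) = -1 + (-9*v - 1)/2 = -1 + (-1 - 9*v)/2 = -1 + (-½ - 9*v/2) = -3/2 - 9*v/2)
r = -84 (r = -42*2 = -7*12 = -84)
Z(M, s) = -⅓ + 2*M*s (Z(M, s) = -⅓ + (2*s)*M = -⅓ + 2*M*s)
(c(12, -14) + 204)*(Z(r, 2) + 197) = ((-3/2 - 9/2*12) + 204)*((-⅓ + 2*(-84)*2) + 197) = ((-3/2 - 54) + 204)*((-⅓ - 336) + 197) = (-111/2 + 204)*(-1009/3 + 197) = (297/2)*(-418/3) = -20691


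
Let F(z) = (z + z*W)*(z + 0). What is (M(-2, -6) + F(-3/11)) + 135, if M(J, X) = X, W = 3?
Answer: 15645/121 ≈ 129.30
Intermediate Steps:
F(z) = 4*z² (F(z) = (z + z*3)*(z + 0) = (z + 3*z)*z = (4*z)*z = 4*z²)
(M(-2, -6) + F(-3/11)) + 135 = (-6 + 4*(-3/11)²) + 135 = (-6 + 4*(9/121)) + 135 = (-6 + 36/121) + 135 = -690/121 + 135 = 15645/121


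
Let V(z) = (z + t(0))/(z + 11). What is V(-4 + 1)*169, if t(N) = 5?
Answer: 169/4 ≈ 42.250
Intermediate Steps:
V(z) = (5 + z)/(11 + z) (V(z) = (z + 5)/(z + 11) = (5 + z)/(11 + z))
V(-4 + 1)*169 = ((5 + (-4 + 1))/(11 + (-4 + 1)))*169 = ((5 - 3)/(11 - 3))*169 = (2/8)*169 = ((1/8)*2)*169 = (1/4)*169 = 169/4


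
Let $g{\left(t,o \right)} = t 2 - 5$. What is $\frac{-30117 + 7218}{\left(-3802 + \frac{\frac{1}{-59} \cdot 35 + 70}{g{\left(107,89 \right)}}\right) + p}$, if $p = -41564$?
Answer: $\frac{94122523}{186468017} \approx 0.50476$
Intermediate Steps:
$g{\left(t,o \right)} = -5 + 2 t$ ($g{\left(t,o \right)} = 2 t - 5 = -5 + 2 t$)
$\frac{-30117 + 7218}{\left(-3802 + \frac{\frac{1}{-59} \cdot 35 + 70}{g{\left(107,89 \right)}}\right) + p} = \frac{-30117 + 7218}{\left(-3802 + \frac{\frac{1}{-59} \cdot 35 + 70}{-5 + 2 \cdot 107}\right) - 41564} = - \frac{22899}{\left(-3802 + \frac{\left(- \frac{1}{59}\right) 35 + 70}{-5 + 214}\right) - 41564} = - \frac{22899}{\left(-3802 + \frac{- \frac{35}{59} + 70}{209}\right) - 41564} = - \frac{22899}{\left(-3802 + \frac{4095}{59} \cdot \frac{1}{209}\right) - 41564} = - \frac{22899}{\left(-3802 + \frac{4095}{12331}\right) - 41564} = - \frac{22899}{- \frac{46878367}{12331} - 41564} = - \frac{22899}{- \frac{559404051}{12331}} = \left(-22899\right) \left(- \frac{12331}{559404051}\right) = \frac{94122523}{186468017}$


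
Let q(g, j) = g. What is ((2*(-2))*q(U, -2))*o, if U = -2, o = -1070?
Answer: -8560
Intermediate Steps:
((2*(-2))*q(U, -2))*o = ((2*(-2))*(-2))*(-1070) = -4*(-2)*(-1070) = 8*(-1070) = -8560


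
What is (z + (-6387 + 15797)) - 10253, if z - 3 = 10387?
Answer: 9547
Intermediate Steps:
z = 10390 (z = 3 + 10387 = 10390)
(z + (-6387 + 15797)) - 10253 = (10390 + (-6387 + 15797)) - 10253 = (10390 + 9410) - 10253 = 19800 - 10253 = 9547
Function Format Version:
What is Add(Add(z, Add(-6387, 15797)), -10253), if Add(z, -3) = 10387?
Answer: 9547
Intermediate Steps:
z = 10390 (z = Add(3, 10387) = 10390)
Add(Add(z, Add(-6387, 15797)), -10253) = Add(Add(10390, Add(-6387, 15797)), -10253) = Add(Add(10390, 9410), -10253) = Add(19800, -10253) = 9547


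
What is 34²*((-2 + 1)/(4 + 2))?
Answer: -578/3 ≈ -192.67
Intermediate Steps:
34²*((-2 + 1)/(4 + 2)) = 1156*(-1/6) = 1156*(-1*⅙) = 1156*(-⅙) = -578/3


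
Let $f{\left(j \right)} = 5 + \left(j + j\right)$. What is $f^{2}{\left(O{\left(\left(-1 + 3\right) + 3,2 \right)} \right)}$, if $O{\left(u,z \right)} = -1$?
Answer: $9$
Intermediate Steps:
$f{\left(j \right)} = 5 + 2 j$
$f^{2}{\left(O{\left(\left(-1 + 3\right) + 3,2 \right)} \right)} = \left(5 + 2 \left(-1\right)\right)^{2} = \left(5 - 2\right)^{2} = 3^{2} = 9$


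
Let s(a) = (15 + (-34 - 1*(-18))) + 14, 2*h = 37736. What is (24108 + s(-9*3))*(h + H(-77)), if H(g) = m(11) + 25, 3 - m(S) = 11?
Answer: 455525085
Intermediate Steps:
h = 18868 (h = (½)*37736 = 18868)
m(S) = -8 (m(S) = 3 - 1*11 = 3 - 11 = -8)
s(a) = 13 (s(a) = (15 + (-34 + 18)) + 14 = (15 - 16) + 14 = -1 + 14 = 13)
H(g) = 17 (H(g) = -8 + 25 = 17)
(24108 + s(-9*3))*(h + H(-77)) = (24108 + 13)*(18868 + 17) = 24121*18885 = 455525085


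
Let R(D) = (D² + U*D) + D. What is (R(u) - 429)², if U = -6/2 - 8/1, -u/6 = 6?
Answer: 1505529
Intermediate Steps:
u = -36 (u = -6*6 = -36)
U = -11 (U = -6*½ - 8*1 = -3 - 8 = -11)
R(D) = D² - 10*D (R(D) = (D² - 11*D) + D = D² - 10*D)
(R(u) - 429)² = (-36*(-10 - 36) - 429)² = (-36*(-46) - 429)² = (1656 - 429)² = 1227² = 1505529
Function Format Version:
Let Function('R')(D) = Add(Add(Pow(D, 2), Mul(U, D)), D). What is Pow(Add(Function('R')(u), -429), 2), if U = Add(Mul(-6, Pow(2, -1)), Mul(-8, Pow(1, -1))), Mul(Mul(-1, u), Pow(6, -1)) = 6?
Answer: 1505529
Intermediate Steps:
u = -36 (u = Mul(-6, 6) = -36)
U = -11 (U = Add(Mul(-6, Rational(1, 2)), Mul(-8, 1)) = Add(-3, -8) = -11)
Function('R')(D) = Add(Pow(D, 2), Mul(-10, D)) (Function('R')(D) = Add(Add(Pow(D, 2), Mul(-11, D)), D) = Add(Pow(D, 2), Mul(-10, D)))
Pow(Add(Function('R')(u), -429), 2) = Pow(Add(Mul(-36, Add(-10, -36)), -429), 2) = Pow(Add(Mul(-36, -46), -429), 2) = Pow(Add(1656, -429), 2) = Pow(1227, 2) = 1505529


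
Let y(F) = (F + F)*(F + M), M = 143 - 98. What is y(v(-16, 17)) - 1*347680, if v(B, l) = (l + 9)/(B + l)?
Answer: -343988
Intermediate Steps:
M = 45
v(B, l) = (9 + l)/(B + l)
y(F) = 2*F*(45 + F) (y(F) = (F + F)*(F + 45) = (2*F)*(45 + F) = 2*F*(45 + F))
y(v(-16, 17)) - 1*347680 = 2*((9 + 17)/(-16 + 17))*(45 + (9 + 17)/(-16 + 17)) - 1*347680 = 2*(26/1)*(45 + 26/1) - 347680 = 2*(1*26)*(45 + 1*26) - 347680 = 2*26*(45 + 26) - 347680 = 2*26*71 - 347680 = 3692 - 347680 = -343988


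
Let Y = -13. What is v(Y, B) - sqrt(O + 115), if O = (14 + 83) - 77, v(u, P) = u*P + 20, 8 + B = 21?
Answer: -149 - 3*sqrt(15) ≈ -160.62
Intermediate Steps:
B = 13 (B = -8 + 21 = 13)
v(u, P) = 20 + P*u (v(u, P) = P*u + 20 = 20 + P*u)
O = 20 (O = 97 - 77 = 20)
v(Y, B) - sqrt(O + 115) = (20 + 13*(-13)) - sqrt(20 + 115) = (20 - 169) - sqrt(135) = -149 - 3*sqrt(15)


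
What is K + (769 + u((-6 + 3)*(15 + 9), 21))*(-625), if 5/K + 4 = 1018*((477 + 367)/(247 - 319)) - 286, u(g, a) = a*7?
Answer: -62980152545/110009 ≈ -5.7250e+5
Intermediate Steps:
u(g, a) = 7*a
K = -45/110009 (K = 5/(-4 + (1018*((477 + 367)/(247 - 319)) - 286)) = 5/(-4 + (1018*(844/(-72)) - 286)) = 5/(-4 + (1018*(844*(-1/72)) - 286)) = 5/(-4 + (1018*(-211/18) - 286)) = 5/(-4 + (-107399/9 - 286)) = 5/(-4 - 109973/9) = 5/(-110009/9) = 5*(-9/110009) = -45/110009 ≈ -0.00040906)
K + (769 + u((-6 + 3)*(15 + 9), 21))*(-625) = -45/110009 + (769 + 7*21)*(-625) = -45/110009 + (769 + 147)*(-625) = -45/110009 + 916*(-625) = -45/110009 - 572500 = -62980152545/110009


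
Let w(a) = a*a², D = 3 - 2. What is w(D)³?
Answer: 1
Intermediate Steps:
D = 1
w(a) = a³
w(D)³ = (1³)³ = 1³ = 1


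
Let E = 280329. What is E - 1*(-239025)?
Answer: 519354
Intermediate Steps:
E - 1*(-239025) = 280329 - 1*(-239025) = 280329 + 239025 = 519354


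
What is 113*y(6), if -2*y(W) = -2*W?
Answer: 678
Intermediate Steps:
y(W) = W (y(W) = -(-1)*W = W)
113*y(6) = 113*6 = 678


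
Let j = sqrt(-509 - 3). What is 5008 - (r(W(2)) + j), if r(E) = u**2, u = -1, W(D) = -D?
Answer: 5007 - 16*I*sqrt(2) ≈ 5007.0 - 22.627*I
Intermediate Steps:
r(E) = 1 (r(E) = (-1)**2 = 1)
j = 16*I*sqrt(2) (j = sqrt(-512) = 16*I*sqrt(2) ≈ 22.627*I)
5008 - (r(W(2)) + j) = 5008 - (1 + 16*I*sqrt(2)) = 5008 + (-1 - 16*I*sqrt(2)) = 5007 - 16*I*sqrt(2)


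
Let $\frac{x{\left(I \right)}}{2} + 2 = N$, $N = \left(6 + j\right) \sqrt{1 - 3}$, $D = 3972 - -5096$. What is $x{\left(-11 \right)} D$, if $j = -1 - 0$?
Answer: $-36272 + 90680 i \sqrt{2} \approx -36272.0 + 1.2824 \cdot 10^{5} i$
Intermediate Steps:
$D = 9068$ ($D = 3972 + 5096 = 9068$)
$j = -1$ ($j = -1 + 0 = -1$)
$N = 5 i \sqrt{2}$ ($N = \left(6 - 1\right) \sqrt{1 - 3} = 5 \sqrt{-2} = 5 i \sqrt{2} \approx 7.0711 i$)
$x{\left(I \right)} = -4 + 10 i \sqrt{2}$ ($x{\left(I \right)} = -4 + 2 \cdot 5 i \sqrt{2} = -4 + 10 i \sqrt{2}$)
$x{\left(-11 \right)} D = \left(-4 + 10 i \sqrt{2}\right) 9068 = -36272 + 90680 i \sqrt{2}$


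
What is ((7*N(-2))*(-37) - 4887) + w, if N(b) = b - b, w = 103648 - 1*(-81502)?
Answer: 180263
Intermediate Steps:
w = 185150 (w = 103648 + 81502 = 185150)
N(b) = 0
((7*N(-2))*(-37) - 4887) + w = ((7*0)*(-37) - 4887) + 185150 = (0*(-37) - 4887) + 185150 = (0 - 4887) + 185150 = -4887 + 185150 = 180263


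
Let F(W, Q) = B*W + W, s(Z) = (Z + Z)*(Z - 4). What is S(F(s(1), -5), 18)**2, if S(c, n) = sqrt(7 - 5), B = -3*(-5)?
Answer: 2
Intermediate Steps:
B = 15
s(Z) = 2*Z*(-4 + Z) (s(Z) = (2*Z)*(-4 + Z) = 2*Z*(-4 + Z))
F(W, Q) = 16*W (F(W, Q) = 15*W + W = 16*W)
S(c, n) = sqrt(2)
S(F(s(1), -5), 18)**2 = (sqrt(2))**2 = 2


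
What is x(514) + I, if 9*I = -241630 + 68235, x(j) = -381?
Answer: -176824/9 ≈ -19647.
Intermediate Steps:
I = -173395/9 (I = (-241630 + 68235)/9 = (⅑)*(-173395) = -173395/9 ≈ -19266.)
x(514) + I = -381 - 173395/9 = -176824/9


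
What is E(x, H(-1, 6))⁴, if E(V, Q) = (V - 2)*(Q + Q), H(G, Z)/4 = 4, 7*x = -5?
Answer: 136651472896/2401 ≈ 5.6914e+7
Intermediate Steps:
x = -5/7 (x = (⅐)*(-5) = -5/7 ≈ -0.71429)
H(G, Z) = 16 (H(G, Z) = 4*4 = 16)
E(V, Q) = 2*Q*(-2 + V) (E(V, Q) = (-2 + V)*(2*Q) = 2*Q*(-2 + V))
E(x, H(-1, 6))⁴ = (2*16*(-2 - 5/7))⁴ = (2*16*(-19/7))⁴ = (-608/7)⁴ = 136651472896/2401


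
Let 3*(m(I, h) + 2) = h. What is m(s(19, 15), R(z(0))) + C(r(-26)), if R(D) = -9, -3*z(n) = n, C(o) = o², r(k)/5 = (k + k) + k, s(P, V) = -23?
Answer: 152095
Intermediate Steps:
r(k) = 15*k (r(k) = 5*((k + k) + k) = 5*(2*k + k) = 5*(3*k) = 15*k)
z(n) = -n/3
m(I, h) = -2 + h/3
m(s(19, 15), R(z(0))) + C(r(-26)) = (-2 + (⅓)*(-9)) + (15*(-26))² = (-2 - 3) + (-390)² = -5 + 152100 = 152095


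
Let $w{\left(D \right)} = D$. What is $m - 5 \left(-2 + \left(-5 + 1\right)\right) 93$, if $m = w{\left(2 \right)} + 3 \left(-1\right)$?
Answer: $-2790$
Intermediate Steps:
$m = -1$ ($m = 2 + 3 \left(-1\right) = 2 - 3 = -1$)
$m - 5 \left(-2 + \left(-5 + 1\right)\right) 93 = - - 5 \left(-2 + \left(-5 + 1\right)\right) 93 = - - 5 \left(-2 - 4\right) 93 = - \left(-5\right) \left(-6\right) 93 = - 30 \cdot 93 = \left(-1\right) 2790 = -2790$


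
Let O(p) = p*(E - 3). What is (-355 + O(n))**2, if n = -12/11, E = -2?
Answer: 14784025/121 ≈ 1.2218e+5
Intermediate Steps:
n = -12/11 (n = -12*1/11 = -12/11 ≈ -1.0909)
O(p) = -5*p (O(p) = p*(-2 - 3) = p*(-5) = -5*p)
(-355 + O(n))**2 = (-355 - 5*(-12/11))**2 = (-355 + 60/11)**2 = (-3845/11)**2 = 14784025/121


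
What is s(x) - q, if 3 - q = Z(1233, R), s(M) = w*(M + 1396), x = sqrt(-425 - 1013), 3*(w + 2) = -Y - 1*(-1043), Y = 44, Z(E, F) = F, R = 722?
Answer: 462795 + 331*I*sqrt(1438) ≈ 4.628e+5 + 12552.0*I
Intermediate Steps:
w = 331 (w = -2 + (-1*44 - 1*(-1043))/3 = -2 + (-44 + 1043)/3 = -2 + (1/3)*999 = -2 + 333 = 331)
x = I*sqrt(1438) (x = sqrt(-1438) = I*sqrt(1438) ≈ 37.921*I)
s(M) = 462076 + 331*M (s(M) = 331*(M + 1396) = 331*(1396 + M) = 462076 + 331*M)
q = -719 (q = 3 - 1*722 = 3 - 722 = -719)
s(x) - q = (462076 + 331*(I*sqrt(1438))) - 1*(-719) = (462076 + 331*I*sqrt(1438)) + 719 = 462795 + 331*I*sqrt(1438)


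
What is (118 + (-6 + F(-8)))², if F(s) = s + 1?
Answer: 11025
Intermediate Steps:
F(s) = 1 + s
(118 + (-6 + F(-8)))² = (118 + (-6 + (1 - 8)))² = (118 + (-6 - 7))² = (118 - 13)² = 105² = 11025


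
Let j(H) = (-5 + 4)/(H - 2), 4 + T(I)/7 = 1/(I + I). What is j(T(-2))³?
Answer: 64/2048383 ≈ 3.1244e-5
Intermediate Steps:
T(I) = -28 + 7/(2*I) (T(I) = -28 + 7/(I + I) = -28 + 7/((2*I)) = -28 + 7*(1/(2*I)) = -28 + 7/(2*I))
j(H) = -1/(-2 + H)
j(T(-2))³ = (-1/(-2 + (-28 + (7/2)/(-2))))³ = (-1/(-2 + (-28 + (7/2)*(-½))))³ = (-1/(-2 + (-28 - 7/4)))³ = (-1/(-2 - 119/4))³ = (-1/(-127/4))³ = (-1*(-4/127))³ = (4/127)³ = 64/2048383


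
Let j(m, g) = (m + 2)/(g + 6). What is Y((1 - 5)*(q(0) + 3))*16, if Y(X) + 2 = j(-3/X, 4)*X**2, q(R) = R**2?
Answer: 2432/5 ≈ 486.40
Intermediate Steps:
j(m, g) = (2 + m)/(6 + g)
Y(X) = -2 + X**2*(1/5 - 3/(10*X)) (Y(X) = -2 + ((2 - 3/X)/(6 + 4))*X**2 = -2 + ((2 - 3/X)/10)*X**2 = -2 + (1/5 - 3/(10*X))*X**2 = -2 + X**2*(1/5 - 3/(10*X)))
Y((1 - 5)*(q(0) + 3))*16 = (-2 + ((1 - 5)*(0**2 + 3))*(-3 + 2*((1 - 5)*(0**2 + 3)))/10)*16 = (-2 + (-4*(0 + 3))*(-3 + 2*(-4*(0 + 3)))/10)*16 = (-2 + (-4*3)*(-3 + 2*(-4*3))/10)*16 = (-2 + (1/10)*(-12)*(-3 + 2*(-12)))*16 = (-2 + (1/10)*(-12)*(-3 - 24))*16 = (-2 + (1/10)*(-12)*(-27))*16 = (-2 + 162/5)*16 = (152/5)*16 = 2432/5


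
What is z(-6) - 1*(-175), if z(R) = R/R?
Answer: 176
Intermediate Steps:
z(R) = 1
z(-6) - 1*(-175) = 1 - 1*(-175) = 1 + 175 = 176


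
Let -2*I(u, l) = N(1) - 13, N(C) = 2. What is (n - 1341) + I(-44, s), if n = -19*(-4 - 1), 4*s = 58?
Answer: -2481/2 ≈ -1240.5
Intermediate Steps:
s = 29/2 (s = (¼)*58 = 29/2 ≈ 14.500)
I(u, l) = 11/2 (I(u, l) = -(2 - 13)/2 = -½*(-11) = 11/2)
n = 95 (n = -19*(-5) = 95)
(n - 1341) + I(-44, s) = (95 - 1341) + 11/2 = -1246 + 11/2 = -2481/2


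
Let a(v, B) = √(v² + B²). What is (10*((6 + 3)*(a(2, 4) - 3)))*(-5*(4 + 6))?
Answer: 13500 - 9000*√5 ≈ -6624.6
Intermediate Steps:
a(v, B) = √(B² + v²)
(10*((6 + 3)*(a(2, 4) - 3)))*(-5*(4 + 6)) = (10*((6 + 3)*(√(4² + 2²) - 3)))*(-5*(4 + 6)) = (10*(9*(√(16 + 4) - 3)))*(-5*10) = (10*(9*(√20 - 3)))*(-50) = (10*(9*(2*√5 - 3)))*(-50) = (10*(9*(-3 + 2*√5)))*(-50) = (10*(-27 + 18*√5))*(-50) = (-270 + 180*√5)*(-50) = 13500 - 9000*√5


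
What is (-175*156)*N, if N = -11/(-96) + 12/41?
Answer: -3646825/328 ≈ -11118.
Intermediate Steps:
N = 1603/3936 (N = -11*(-1/96) + 12*(1/41) = 11/96 + 12/41 = 1603/3936 ≈ 0.40727)
(-175*156)*N = -175*156*(1603/3936) = -27300*1603/3936 = -3646825/328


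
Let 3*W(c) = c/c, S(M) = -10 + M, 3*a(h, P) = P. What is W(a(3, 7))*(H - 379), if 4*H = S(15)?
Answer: -1511/12 ≈ -125.92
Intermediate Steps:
a(h, P) = P/3
W(c) = 1/3 (W(c) = (c/c)/3 = (1/3)*1 = 1/3)
H = 5/4 (H = (-10 + 15)/4 = (1/4)*5 = 5/4 ≈ 1.2500)
W(a(3, 7))*(H - 379) = (5/4 - 379)/3 = (1/3)*(-1511/4) = -1511/12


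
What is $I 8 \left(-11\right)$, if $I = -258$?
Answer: $22704$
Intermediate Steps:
$I 8 \left(-11\right) = - 258 \cdot 8 \left(-11\right) = \left(-258\right) \left(-88\right) = 22704$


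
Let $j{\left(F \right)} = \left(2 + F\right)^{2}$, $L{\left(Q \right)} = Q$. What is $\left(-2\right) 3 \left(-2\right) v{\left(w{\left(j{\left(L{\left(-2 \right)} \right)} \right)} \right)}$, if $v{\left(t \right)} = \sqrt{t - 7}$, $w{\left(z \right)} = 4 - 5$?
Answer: $24 i \sqrt{2} \approx 33.941 i$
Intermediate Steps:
$w{\left(z \right)} = -1$ ($w{\left(z \right)} = 4 - 5 = -1$)
$v{\left(t \right)} = \sqrt{-7 + t}$
$\left(-2\right) 3 \left(-2\right) v{\left(w{\left(j{\left(L{\left(-2 \right)} \right)} \right)} \right)} = \left(-2\right) 3 \left(-2\right) \sqrt{-7 - 1} = \left(-6\right) \left(-2\right) \sqrt{-8} = 12 \cdot 2 i \sqrt{2} = 24 i \sqrt{2}$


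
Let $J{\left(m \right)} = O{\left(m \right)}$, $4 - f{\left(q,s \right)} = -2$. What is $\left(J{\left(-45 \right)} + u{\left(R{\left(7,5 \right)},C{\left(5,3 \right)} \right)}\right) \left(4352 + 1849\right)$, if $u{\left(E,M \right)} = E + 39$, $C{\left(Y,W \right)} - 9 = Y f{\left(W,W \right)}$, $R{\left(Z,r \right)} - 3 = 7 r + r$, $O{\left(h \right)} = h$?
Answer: $229437$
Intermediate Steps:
$f{\left(q,s \right)} = 6$ ($f{\left(q,s \right)} = 4 - -2 = 4 + 2 = 6$)
$J{\left(m \right)} = m$
$R{\left(Z,r \right)} = 3 + 8 r$ ($R{\left(Z,r \right)} = 3 + \left(7 r + r\right) = 3 + 8 r$)
$C{\left(Y,W \right)} = 9 + 6 Y$ ($C{\left(Y,W \right)} = 9 + Y 6 = 9 + 6 Y$)
$u{\left(E,M \right)} = 39 + E$
$\left(J{\left(-45 \right)} + u{\left(R{\left(7,5 \right)},C{\left(5,3 \right)} \right)}\right) \left(4352 + 1849\right) = \left(-45 + \left(39 + \left(3 + 8 \cdot 5\right)\right)\right) \left(4352 + 1849\right) = \left(-45 + \left(39 + \left(3 + 40\right)\right)\right) 6201 = \left(-45 + \left(39 + 43\right)\right) 6201 = \left(-45 + 82\right) 6201 = 37 \cdot 6201 = 229437$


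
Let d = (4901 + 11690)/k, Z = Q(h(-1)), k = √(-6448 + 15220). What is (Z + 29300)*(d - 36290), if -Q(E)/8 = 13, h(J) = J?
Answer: -1059522840 + 80731806*√2193/731 ≈ -1.0544e+9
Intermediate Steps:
k = 2*√2193 (k = √8772 = 2*√2193 ≈ 93.659)
Q(E) = -104 (Q(E) = -8*13 = -104)
Z = -104
d = 16591*√2193/4386 (d = (4901 + 11690)/((2*√2193)) = 16591*(√2193/4386) = 16591*√2193/4386 ≈ 177.14)
(Z + 29300)*(d - 36290) = (-104 + 29300)*(16591*√2193/4386 - 36290) = 29196*(-36290 + 16591*√2193/4386) = -1059522840 + 80731806*√2193/731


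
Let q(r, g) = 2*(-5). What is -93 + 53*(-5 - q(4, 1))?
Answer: 172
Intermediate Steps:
q(r, g) = -10
-93 + 53*(-5 - q(4, 1)) = -93 + 53*(-5 - 1*(-10)) = -93 + 53*(-5 + 10) = -93 + 53*5 = -93 + 265 = 172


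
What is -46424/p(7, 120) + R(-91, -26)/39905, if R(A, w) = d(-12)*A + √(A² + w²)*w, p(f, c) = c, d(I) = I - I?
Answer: -5803/15 - 338*√53/39905 ≈ -386.93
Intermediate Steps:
d(I) = 0
R(A, w) = w*√(A² + w²) (R(A, w) = 0*A + √(A² + w²)*w = 0 + w*√(A² + w²) = w*√(A² + w²))
-46424/p(7, 120) + R(-91, -26)/39905 = -46424/120 - 26*√((-91)² + (-26)²)/39905 = -46424*1/120 - 26*√(8281 + 676)*(1/39905) = -5803/15 - 338*√53*(1/39905) = -5803/15 - 338*√53/39905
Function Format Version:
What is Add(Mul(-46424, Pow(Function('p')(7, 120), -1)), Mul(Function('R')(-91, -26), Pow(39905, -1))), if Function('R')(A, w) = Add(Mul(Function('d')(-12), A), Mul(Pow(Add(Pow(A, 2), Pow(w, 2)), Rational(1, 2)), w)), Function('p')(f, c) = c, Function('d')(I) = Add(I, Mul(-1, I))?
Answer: Add(Rational(-5803, 15), Mul(Rational(-338, 39905), Pow(53, Rational(1, 2)))) ≈ -386.93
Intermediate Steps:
Function('d')(I) = 0
Function('R')(A, w) = Mul(w, Pow(Add(Pow(A, 2), Pow(w, 2)), Rational(1, 2))) (Function('R')(A, w) = Add(Mul(0, A), Mul(Pow(Add(Pow(A, 2), Pow(w, 2)), Rational(1, 2)), w)) = Add(0, Mul(w, Pow(Add(Pow(A, 2), Pow(w, 2)), Rational(1, 2)))) = Mul(w, Pow(Add(Pow(A, 2), Pow(w, 2)), Rational(1, 2))))
Add(Mul(-46424, Pow(Function('p')(7, 120), -1)), Mul(Function('R')(-91, -26), Pow(39905, -1))) = Add(Mul(-46424, Pow(120, -1)), Mul(Mul(-26, Pow(Add(Pow(-91, 2), Pow(-26, 2)), Rational(1, 2))), Pow(39905, -1))) = Add(Mul(-46424, Rational(1, 120)), Mul(Mul(-26, Pow(Add(8281, 676), Rational(1, 2))), Rational(1, 39905))) = Add(Rational(-5803, 15), Mul(Mul(-26, Pow(8957, Rational(1, 2))), Rational(1, 39905))) = Add(Rational(-5803, 15), Mul(Mul(-26, Mul(13, Pow(53, Rational(1, 2)))), Rational(1, 39905))) = Add(Rational(-5803, 15), Mul(Mul(-338, Pow(53, Rational(1, 2))), Rational(1, 39905))) = Add(Rational(-5803, 15), Mul(Rational(-338, 39905), Pow(53, Rational(1, 2))))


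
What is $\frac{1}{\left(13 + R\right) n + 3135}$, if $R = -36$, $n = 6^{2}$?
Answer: $\frac{1}{2307} \approx 0.00043346$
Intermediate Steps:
$n = 36$
$\frac{1}{\left(13 + R\right) n + 3135} = \frac{1}{\left(13 - 36\right) 36 + 3135} = \frac{1}{\left(-23\right) 36 + 3135} = \frac{1}{-828 + 3135} = \frac{1}{2307}$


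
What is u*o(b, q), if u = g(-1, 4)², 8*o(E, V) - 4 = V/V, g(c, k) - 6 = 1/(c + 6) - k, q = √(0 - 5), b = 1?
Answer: 121/40 ≈ 3.0250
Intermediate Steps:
q = I*√5 (q = √(-5) = I*√5 ≈ 2.2361*I)
g(c, k) = 6 + 1/(6 + c) - k (g(c, k) = 6 + (1/(c + 6) - k) = 6 + (1/(6 + c) - k) = 6 + 1/(6 + c) - k)
o(E, V) = 5/8 (o(E, V) = ½ + (V/V)/8 = ½ + (⅛)*1 = ½ + ⅛ = 5/8)
u = 121/25 (u = ((37 - 6*4 + 6*(-1) - 1*(-1)*4)/(6 - 1))² = ((37 - 24 - 6 + 4)/5)² = ((⅕)*11)² = (11/5)² = 121/25 ≈ 4.8400)
u*o(b, q) = (121/25)*(5/8) = 121/40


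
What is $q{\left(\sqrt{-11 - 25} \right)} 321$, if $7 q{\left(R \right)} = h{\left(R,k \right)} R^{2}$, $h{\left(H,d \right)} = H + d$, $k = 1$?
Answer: $- \frac{11556}{7} - \frac{69336 i}{7} \approx -1650.9 - 9905.1 i$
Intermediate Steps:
$q{\left(R \right)} = \frac{R^{2} \left(1 + R\right)}{7}$ ($q{\left(R \right)} = \frac{\left(R + 1\right) R^{2}}{7} = \frac{\left(1 + R\right) R^{2}}{7} = \frac{R^{2} \left(1 + R\right)}{7}$)
$q{\left(\sqrt{-11 - 25} \right)} 321 = \frac{\left(\sqrt{-11 - 25}\right)^{2} \left(1 + \sqrt{-11 - 25}\right)}{7} \cdot 321 = \frac{\left(\sqrt{-36}\right)^{2} \left(1 + \sqrt{-36}\right)}{7} \cdot 321 = \frac{\left(6 i\right)^{2} \left(1 + 6 i\right)}{7} \cdot 321 = \frac{1}{7} \left(-36\right) \left(1 + 6 i\right) 321 = \left(- \frac{36}{7} - \frac{216 i}{7}\right) 321 = - \frac{11556}{7} - \frac{69336 i}{7}$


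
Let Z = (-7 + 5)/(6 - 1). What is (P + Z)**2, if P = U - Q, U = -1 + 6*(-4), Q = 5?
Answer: 23104/25 ≈ 924.16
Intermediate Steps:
U = -25 (U = -1 - 24 = -25)
Z = -2/5 ≈ -0.40000
P = -30 (P = -25 - 1*5 = -25 - 5 = -30)
(P + Z)**2 = (-30 - 2/5)**2 = (-152/5)**2 = 23104/25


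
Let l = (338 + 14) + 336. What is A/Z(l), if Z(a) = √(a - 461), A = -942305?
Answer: -942305*√227/227 ≈ -62543.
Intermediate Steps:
l = 688 (l = 352 + 336 = 688)
Z(a) = √(-461 + a)
A/Z(l) = -942305/√(-461 + 688) = -942305*√227/227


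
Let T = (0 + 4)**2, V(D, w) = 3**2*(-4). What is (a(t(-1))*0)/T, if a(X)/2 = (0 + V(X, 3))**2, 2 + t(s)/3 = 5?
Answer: 0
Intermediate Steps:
V(D, w) = -36 (V(D, w) = 9*(-4) = -36)
t(s) = 9 (t(s) = -6 + 3*5 = -6 + 15 = 9)
a(X) = 2592 (a(X) = 2*(0 - 36)**2 = 2*(-36)**2 = 2*1296 = 2592)
T = 16 (T = 4**2 = 16)
(a(t(-1))*0)/T = (2592*0)/16 = 0*(1/16) = 0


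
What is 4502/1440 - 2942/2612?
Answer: 940343/470160 ≈ 2.0000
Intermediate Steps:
4502/1440 - 2942/2612 = 4502*(1/1440) - 2942*1/2612 = 2251/720 - 1471/1306 = 940343/470160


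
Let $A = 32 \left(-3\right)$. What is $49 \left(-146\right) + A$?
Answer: $-7250$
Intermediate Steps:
$A = -96$
$49 \left(-146\right) + A = 49 \left(-146\right) - 96 = -7154 - 96 = -7250$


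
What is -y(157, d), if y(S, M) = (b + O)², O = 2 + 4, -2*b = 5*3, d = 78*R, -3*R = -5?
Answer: -9/4 ≈ -2.2500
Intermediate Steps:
R = 5/3 (R = -⅓*(-5) = 5/3 ≈ 1.6667)
d = 130 (d = 78*(5/3) = 130)
b = -15/2 (b = -5*3/2 = -½*15 = -15/2 ≈ -7.5000)
O = 6
y(S, M) = 9/4 (y(S, M) = (-15/2 + 6)² = (-3/2)² = 9/4)
-y(157, d) = -1*9/4 = -9/4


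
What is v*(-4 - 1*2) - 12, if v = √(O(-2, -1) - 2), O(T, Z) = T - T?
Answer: -12 - 6*I*√2 ≈ -12.0 - 8.4853*I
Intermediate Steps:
O(T, Z) = 0
v = I*√2 (v = √(0 - 2) = √(-2) = I*√2 ≈ 1.4142*I)
v*(-4 - 1*2) - 12 = (I*√2)*(-4 - 1*2) - 12 = (I*√2)*(-4 - 2) - 12 = (I*√2)*(-6) - 12 = -6*I*√2 - 12 = -12 - 6*I*√2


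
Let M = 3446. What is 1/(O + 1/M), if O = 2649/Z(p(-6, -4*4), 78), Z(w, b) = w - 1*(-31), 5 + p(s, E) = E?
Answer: 8615/2282116 ≈ 0.0037750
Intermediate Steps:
p(s, E) = -5 + E
Z(w, b) = 31 + w (Z(w, b) = w + 31 = 31 + w)
O = 2649/10 (O = 2649/(31 + (-5 - 4*4)) = 2649/(31 + (-5 - 16)) = 2649/(31 - 21) = 2649/10 ≈ 264.90)
1/(O + 1/M) = 1/(2649/10 + 1/3446) = 1/(2282116/8615) = 8615/2282116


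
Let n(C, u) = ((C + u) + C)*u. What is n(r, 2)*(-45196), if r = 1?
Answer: -361568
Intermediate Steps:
n(C, u) = u*(u + 2*C) (n(C, u) = (u + 2*C)*u = u*(u + 2*C))
n(r, 2)*(-45196) = (2*(2 + 2*1))*(-45196) = (2*(2 + 2))*(-45196) = (2*4)*(-45196) = 8*(-45196) = -361568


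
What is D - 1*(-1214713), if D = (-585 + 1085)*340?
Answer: 1384713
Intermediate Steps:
D = 170000 (D = 500*340 = 170000)
D - 1*(-1214713) = 170000 - 1*(-1214713) = 170000 + 1214713 = 1384713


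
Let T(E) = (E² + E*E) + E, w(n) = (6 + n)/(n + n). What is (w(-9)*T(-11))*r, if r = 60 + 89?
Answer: 11473/2 ≈ 5736.5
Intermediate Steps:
w(n) = (6 + n)/(2*n) (w(n) = (6 + n)/((2*n)) = (6 + n)*(1/(2*n)) = (6 + n)/(2*n))
T(E) = E + 2*E² (T(E) = (E² + E²) + E = 2*E² + E = E + 2*E²)
r = 149
(w(-9)*T(-11))*r = (((½)*(6 - 9)/(-9))*(-11*(1 + 2*(-11))))*149 = (((½)*(-⅑)*(-3))*(-11*(1 - 22)))*149 = ((-11*(-21))/6)*149 = ((⅙)*231)*149 = (77/2)*149 = 11473/2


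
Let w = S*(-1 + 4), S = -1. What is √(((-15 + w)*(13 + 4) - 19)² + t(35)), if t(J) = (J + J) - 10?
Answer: √105685 ≈ 325.09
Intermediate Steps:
t(J) = -10 + 2*J (t(J) = 2*J - 10 = -10 + 2*J)
w = -3 (w = -(-1 + 4) = -1*3 = -3)
√(((-15 + w)*(13 + 4) - 19)² + t(35)) = √(((-15 - 3)*(13 + 4) - 19)² + (-10 + 2*35)) = √((-18*17 - 19)² + (-10 + 70)) = √((-306 - 19)² + 60) = √((-325)² + 60) = √(105625 + 60) = √105685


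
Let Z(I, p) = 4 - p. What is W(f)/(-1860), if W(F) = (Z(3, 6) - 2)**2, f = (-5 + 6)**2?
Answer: -4/465 ≈ -0.0086021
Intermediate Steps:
f = 1 (f = 1**2 = 1)
W(F) = 16 (W(F) = ((4 - 1*6) - 2)**2 = ((4 - 6) - 2)**2 = (-2 - 2)**2 = (-4)**2 = 16)
W(f)/(-1860) = 16/(-1860) = 16*(-1/1860) = -4/465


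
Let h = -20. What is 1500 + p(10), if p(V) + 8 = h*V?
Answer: 1292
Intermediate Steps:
p(V) = -8 - 20*V
1500 + p(10) = 1500 + (-8 - 20*10) = 1500 + (-8 - 200) = 1500 - 208 = 1292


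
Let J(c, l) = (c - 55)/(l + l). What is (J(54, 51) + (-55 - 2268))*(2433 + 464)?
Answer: -686435459/102 ≈ -6.7298e+6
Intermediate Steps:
J(c, l) = (-55 + c)/(2*l) (J(c, l) = (-55 + c)/((2*l)) = (-55 + c)*(1/(2*l)) = (-55 + c)/(2*l))
(J(54, 51) + (-55 - 2268))*(2433 + 464) = ((1/2)*(-55 + 54)/51 + (-55 - 2268))*(2433 + 464) = ((1/2)*(1/51)*(-1) - 2323)*2897 = (-1/102 - 2323)*2897 = -236947/102*2897 = -686435459/102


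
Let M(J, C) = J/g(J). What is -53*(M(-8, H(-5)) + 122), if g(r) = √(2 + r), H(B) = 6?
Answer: -6466 - 212*I*√6/3 ≈ -6466.0 - 173.1*I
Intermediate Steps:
M(J, C) = J/√(2 + J) (M(J, C) = J/(√(2 + J)) = J/√(2 + J))
-53*(M(-8, H(-5)) + 122) = -53*(-8/√(2 - 8) + 122) = -53*(-(-4)*I*√6/3 + 122) = -53*(4*I*√6/3 + 122) = -53*(122 + 4*I*√6/3) = -6466 - 212*I*√6/3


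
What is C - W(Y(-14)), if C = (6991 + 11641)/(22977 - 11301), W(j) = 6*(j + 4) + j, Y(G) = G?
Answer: 220664/2919 ≈ 75.596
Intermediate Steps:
W(j) = 24 + 7*j (W(j) = 6*(4 + j) + j = (24 + 6*j) + j = 24 + 7*j)
C = 4658/2919 (C = 18632/11676 = 18632*(1/11676) = 4658/2919 ≈ 1.5958)
C - W(Y(-14)) = 4658/2919 - (24 + 7*(-14)) = 4658/2919 - (24 - 98) = 4658/2919 - 1*(-74) = 4658/2919 + 74 = 220664/2919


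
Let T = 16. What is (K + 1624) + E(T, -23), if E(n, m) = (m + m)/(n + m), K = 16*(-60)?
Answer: 4694/7 ≈ 670.57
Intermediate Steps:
K = -960
E(n, m) = 2*m/(m + n) (E(n, m) = (2*m)/(m + n) = 2*m/(m + n))
(K + 1624) + E(T, -23) = (-960 + 1624) + 2*(-23)/(-23 + 16) = 664 + 2*(-23)/(-7) = 664 + 2*(-23)*(-⅐) = 664 + 46/7 = 4694/7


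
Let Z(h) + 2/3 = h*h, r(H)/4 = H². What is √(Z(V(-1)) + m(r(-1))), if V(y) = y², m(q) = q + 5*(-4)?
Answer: I*√141/3 ≈ 3.9581*I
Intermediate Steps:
r(H) = 4*H²
m(q) = -20 + q (m(q) = q - 20 = -20 + q)
Z(h) = -⅔ + h² (Z(h) = -⅔ + h*h = -⅔ + h²)
√(Z(V(-1)) + m(r(-1))) = √((-⅔ + ((-1)²)²) + (-20 + 4*(-1)²)) = √((-⅔ + 1²) + (-20 + 4*1)) = √((-⅔ + 1) + (-20 + 4)) = √(⅓ - 16) = √(-47/3) = I*√141/3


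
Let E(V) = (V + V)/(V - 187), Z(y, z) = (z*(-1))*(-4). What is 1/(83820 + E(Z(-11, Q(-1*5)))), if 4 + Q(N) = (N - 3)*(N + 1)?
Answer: 75/6286276 ≈ 1.1931e-5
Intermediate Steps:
Q(N) = -4 + (1 + N)*(-3 + N) (Q(N) = -4 + (N - 3)*(N + 1) = -4 + (-3 + N)*(1 + N) = -4 + (1 + N)*(-3 + N))
Z(y, z) = 4*z (Z(y, z) = -z*(-4) = 4*z)
E(V) = 2*V/(-187 + V) (E(V) = (2*V)/(-187 + V) = 2*V/(-187 + V))
1/(83820 + E(Z(-11, Q(-1*5)))) = 1/(83820 + 2*(4*(-7 + (-1*5)² - (-2)*5))/(-187 + 4*(-7 + (-1*5)² - (-2)*5))) = 1/(83820 + 2*(4*(-7 + (-5)² - 2*(-5)))/(-187 + 4*(-7 + (-5)² - 2*(-5)))) = 1/(83820 + 2*(4*(-7 + 25 + 10))/(-187 + 4*(-7 + 25 + 10))) = 1/(83820 + 2*(4*28)/(-187 + 4*28)) = 1/(83820 + 2*112/(-187 + 112)) = 1/(83820 + 2*112/(-75)) = 1/(83820 + 2*112*(-1/75)) = 1/(83820 - 224/75) = 1/(6286276/75) = 75/6286276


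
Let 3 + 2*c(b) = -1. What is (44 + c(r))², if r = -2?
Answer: 1764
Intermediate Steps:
c(b) = -2 (c(b) = -3/2 + (½)*(-1) = -3/2 - ½ = -2)
(44 + c(r))² = (44 - 2)² = 42² = 1764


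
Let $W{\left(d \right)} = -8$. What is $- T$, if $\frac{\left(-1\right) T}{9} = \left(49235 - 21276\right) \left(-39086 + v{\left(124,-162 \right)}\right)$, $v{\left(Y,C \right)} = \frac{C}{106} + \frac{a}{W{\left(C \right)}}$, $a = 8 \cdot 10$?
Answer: $- \frac{521421957639}{53} \approx -9.8381 \cdot 10^{9}$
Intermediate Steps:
$a = 80$
$v{\left(Y,C \right)} = -10 + \frac{C}{106}$ ($v{\left(Y,C \right)} = \frac{C}{106} + \frac{80}{-8} = C \frac{1}{106} + 80 \left(- \frac{1}{8}\right) = \frac{C}{106} - 10 = -10 + \frac{C}{106}$)
$T = \frac{521421957639}{53}$ ($T = - 9 \left(49235 - 21276\right) \left(-39086 + \left(-10 + \frac{1}{106} \left(-162\right)\right)\right) = - 9 \cdot 27959 \left(-39086 - \frac{611}{53}\right) = - 9 \cdot 27959 \left(- \frac{2072169}{53}\right) = \left(-9\right) \left(- \frac{57935773071}{53}\right) = \frac{521421957639}{53} \approx 9.8381 \cdot 10^{9}$)
$- T = \left(-1\right) \frac{521421957639}{53} = - \frac{521421957639}{53}$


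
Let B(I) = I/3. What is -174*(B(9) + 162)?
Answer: -28710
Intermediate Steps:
B(I) = I/3 (B(I) = I*(1/3) = I/3)
-174*(B(9) + 162) = -174*((1/3)*9 + 162) = -174*(3 + 162) = -174*165 = -28710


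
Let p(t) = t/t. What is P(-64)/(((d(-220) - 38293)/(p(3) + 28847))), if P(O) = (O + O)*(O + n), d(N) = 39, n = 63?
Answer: -1846272/19127 ≈ -96.527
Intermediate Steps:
p(t) = 1
P(O) = 2*O*(63 + O) (P(O) = (O + O)*(O + 63) = (2*O)*(63 + O) = 2*O*(63 + O))
P(-64)/(((d(-220) - 38293)/(p(3) + 28847))) = (2*(-64)*(63 - 64))/(((39 - 38293)/(1 + 28847))) = (2*(-64)*(-1))/((-38254/28848)) = 128/((-38254*1/28848)) = 128/(-19127/14424) = 128*(-14424/19127) = -1846272/19127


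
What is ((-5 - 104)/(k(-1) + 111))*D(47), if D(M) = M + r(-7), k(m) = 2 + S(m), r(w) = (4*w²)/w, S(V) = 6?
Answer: -2071/119 ≈ -17.403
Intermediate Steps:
r(w) = 4*w
k(m) = 8 (k(m) = 2 + 6 = 8)
D(M) = -28 + M (D(M) = M + 4*(-7) = M - 28 = -28 + M)
((-5 - 104)/(k(-1) + 111))*D(47) = ((-5 - 104)/(8 + 111))*(-28 + 47) = -109/119*19 = -2071/119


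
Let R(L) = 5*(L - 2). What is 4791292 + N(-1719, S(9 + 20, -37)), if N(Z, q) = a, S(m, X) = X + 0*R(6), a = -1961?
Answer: 4789331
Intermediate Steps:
R(L) = -10 + 5*L (R(L) = 5*(-2 + L) = -10 + 5*L)
S(m, X) = X (S(m, X) = X + 0*(-10 + 5*6) = X + 0*(-10 + 30) = X + 0*20 = X + 0 = X)
N(Z, q) = -1961
4791292 + N(-1719, S(9 + 20, -37)) = 4791292 - 1961 = 4789331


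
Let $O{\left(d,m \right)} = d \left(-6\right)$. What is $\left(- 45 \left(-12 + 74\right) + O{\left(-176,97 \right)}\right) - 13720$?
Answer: $-15454$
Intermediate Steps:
$O{\left(d,m \right)} = - 6 d$
$\left(- 45 \left(-12 + 74\right) + O{\left(-176,97 \right)}\right) - 13720 = \left(- 45 \left(-12 + 74\right) - -1056\right) - 13720 = \left(\left(-45\right) 62 + 1056\right) - 13720 = \left(-2790 + 1056\right) - 13720 = -1734 - 13720 = -15454$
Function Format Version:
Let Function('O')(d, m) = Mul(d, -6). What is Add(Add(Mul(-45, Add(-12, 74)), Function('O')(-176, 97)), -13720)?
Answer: -15454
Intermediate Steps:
Function('O')(d, m) = Mul(-6, d)
Add(Add(Mul(-45, Add(-12, 74)), Function('O')(-176, 97)), -13720) = Add(Add(Mul(-45, Add(-12, 74)), Mul(-6, -176)), -13720) = Add(Add(Mul(-45, 62), 1056), -13720) = Add(Add(-2790, 1056), -13720) = Add(-1734, -13720) = -15454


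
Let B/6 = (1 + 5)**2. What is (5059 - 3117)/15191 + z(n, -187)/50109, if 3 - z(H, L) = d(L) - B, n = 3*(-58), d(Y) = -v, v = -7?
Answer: 100532170/761205819 ≈ 0.13207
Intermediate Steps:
d(Y) = 7 (d(Y) = -1*(-7) = 7)
B = 216 (B = 6*(1 + 5)**2 = 6*6**2 = 6*36 = 216)
n = -174
z(H, L) = 212 (z(H, L) = 3 - (7 - 1*216) = 3 - (7 - 216) = 3 - 1*(-209) = 3 + 209 = 212)
(5059 - 3117)/15191 + z(n, -187)/50109 = (5059 - 3117)/15191 + 212/50109 = 1942*(1/15191) + 212*(1/50109) = 1942/15191 + 212/50109 = 100532170/761205819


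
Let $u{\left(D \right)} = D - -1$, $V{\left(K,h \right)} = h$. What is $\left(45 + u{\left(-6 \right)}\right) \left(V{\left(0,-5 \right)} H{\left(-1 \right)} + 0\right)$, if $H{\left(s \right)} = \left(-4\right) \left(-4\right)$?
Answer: $-3200$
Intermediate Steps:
$H{\left(s \right)} = 16$
$u{\left(D \right)} = 1 + D$ ($u{\left(D \right)} = D + 1 = 1 + D$)
$\left(45 + u{\left(-6 \right)}\right) \left(V{\left(0,-5 \right)} H{\left(-1 \right)} + 0\right) = \left(45 + \left(1 - 6\right)\right) \left(\left(-5\right) 16 + 0\right) = \left(45 - 5\right) \left(-80 + 0\right) = 40 \left(-80\right) = -3200$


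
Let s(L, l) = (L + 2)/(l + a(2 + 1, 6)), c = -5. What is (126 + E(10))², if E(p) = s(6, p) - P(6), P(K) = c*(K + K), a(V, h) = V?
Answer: 5885476/169 ≈ 34825.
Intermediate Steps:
P(K) = -10*K (P(K) = -5*(K + K) = -10*K)
s(L, l) = (2 + L)/(3 + l) (s(L, l) = (L + 2)/(l + (2 + 1)) = (2 + L)/(l + 3) = (2 + L)/(3 + l))
E(p) = 60 + 8/(3 + p) (E(p) = (2 + 6)/(3 + p) - (-10)*6 = 8/(3 + p) - 1*(-60) = 8/(3 + p) + 60 = 60 + 8/(3 + p))
(126 + E(10))² = (126 + 4*(47 + 15*10)/(3 + 10))² = (126 + 4*(47 + 150)/13)² = (126 + 4*(1/13)*197)² = (126 + 788/13)² = (2426/13)² = 5885476/169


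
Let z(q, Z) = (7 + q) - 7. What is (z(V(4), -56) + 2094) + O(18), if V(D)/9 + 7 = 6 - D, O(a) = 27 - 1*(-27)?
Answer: 2103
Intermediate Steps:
O(a) = 54 (O(a) = 27 + 27 = 54)
V(D) = -9 - 9*D (V(D) = -63 + 9*(6 - D) = -63 + (54 - 9*D) = -9 - 9*D)
z(q, Z) = q
(z(V(4), -56) + 2094) + O(18) = ((-9 - 9*4) + 2094) + 54 = ((-9 - 36) + 2094) + 54 = (-45 + 2094) + 54 = 2049 + 54 = 2103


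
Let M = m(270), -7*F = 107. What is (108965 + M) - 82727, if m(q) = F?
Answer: 183559/7 ≈ 26223.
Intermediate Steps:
F = -107/7 (F = -1/7*107 = -107/7 ≈ -15.286)
m(q) = -107/7
M = -107/7 ≈ -15.286
(108965 + M) - 82727 = (108965 - 107/7) - 82727 = 762648/7 - 82727 = 183559/7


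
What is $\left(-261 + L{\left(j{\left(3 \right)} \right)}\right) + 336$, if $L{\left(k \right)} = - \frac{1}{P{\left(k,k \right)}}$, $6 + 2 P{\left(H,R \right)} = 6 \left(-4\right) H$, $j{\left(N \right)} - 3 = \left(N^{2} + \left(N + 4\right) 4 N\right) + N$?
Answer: $\frac{89326}{1191} \approx 75.001$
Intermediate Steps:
$j{\left(N \right)} = 3 + N + N^{2} + N \left(16 + 4 N\right)$ ($j{\left(N \right)} = 3 + \left(\left(N^{2} + \left(N + 4\right) 4 N\right) + N\right) = 3 + \left(\left(N^{2} + \left(4 + N\right) 4 N\right) + N\right) = 3 + \left(\left(N^{2} + \left(16 + 4 N\right) N\right) + N\right) = 3 + \left(\left(N^{2} + N \left(16 + 4 N\right)\right) + N\right) = 3 + \left(N + N^{2} + N \left(16 + 4 N\right)\right) = 3 + N + N^{2} + N \left(16 + 4 N\right)$)
$P{\left(H,R \right)} = -3 - 12 H$ ($P{\left(H,R \right)} = -3 + \frac{6 \left(-4\right) H}{2} = -3 + \frac{\left(-24\right) H}{2} = -3 - 12 H$)
$L{\left(k \right)} = - \frac{1}{-3 - 12 k}$
$\left(-261 + L{\left(j{\left(3 \right)} \right)}\right) + 336 = \left(-261 + \frac{1}{3 \left(1 + 4 \left(3 + 5 \cdot 3^{2} + 17 \cdot 3\right)\right)}\right) + 336 = \left(-261 + \frac{1}{3 \left(1 + 4 \left(3 + 5 \cdot 9 + 51\right)\right)}\right) + 336 = \left(-261 + \frac{1}{3 \left(1 + 4 \left(3 + 45 + 51\right)\right)}\right) + 336 = \left(-261 + \frac{1}{3 \left(1 + 4 \cdot 99\right)}\right) + 336 = \left(-261 + \frac{1}{3 \left(1 + 396\right)}\right) + 336 = \left(-261 + \frac{1}{3 \cdot 397}\right) + 336 = \left(-261 + \frac{1}{3} \cdot \frac{1}{397}\right) + 336 = \left(-261 + \frac{1}{1191}\right) + 336 = - \frac{310850}{1191} + 336 = \frac{89326}{1191}$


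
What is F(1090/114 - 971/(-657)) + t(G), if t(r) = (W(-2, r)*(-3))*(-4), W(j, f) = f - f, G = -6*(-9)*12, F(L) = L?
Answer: 137804/12483 ≈ 11.039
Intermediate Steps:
G = 648 (G = 54*12 = 648)
W(j, f) = 0
t(r) = 0 (t(r) = (0*(-3))*(-4) = 0*(-4) = 0)
F(1090/114 - 971/(-657)) + t(G) = (1090/114 - 971/(-657)) + 0 = (1090*(1/114) - 971*(-1/657)) + 0 = (545/57 + 971/657) + 0 = 137804/12483 + 0 = 137804/12483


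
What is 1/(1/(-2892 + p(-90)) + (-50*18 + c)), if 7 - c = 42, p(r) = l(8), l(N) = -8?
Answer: -2900/2711501 ≈ -0.0010695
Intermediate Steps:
p(r) = -8
c = -35 (c = 7 - 1*42 = 7 - 42 = -35)
1/(1/(-2892 + p(-90)) + (-50*18 + c)) = 1/(1/(-2892 - 8) + (-50*18 - 35)) = 1/(1/(-2900) + (-900 - 35)) = 1/(-1/2900 - 935) = 1/(-2711501/2900) = -2900/2711501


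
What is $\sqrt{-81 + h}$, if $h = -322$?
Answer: $i \sqrt{403} \approx 20.075 i$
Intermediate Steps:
$\sqrt{-81 + h} = \sqrt{-81 - 322} = \sqrt{-403} = i \sqrt{403}$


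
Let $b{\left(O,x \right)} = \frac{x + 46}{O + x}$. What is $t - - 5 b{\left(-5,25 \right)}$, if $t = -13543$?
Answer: $- \frac{54101}{4} \approx -13525.0$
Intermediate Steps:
$b{\left(O,x \right)} = \frac{46 + x}{O + x}$
$t - - 5 b{\left(-5,25 \right)} = -13543 - - 5 \frac{46 + 25}{-5 + 25} = -13543 - - 5 \cdot \frac{1}{20} \cdot 71 = -13543 - \left(-5\right) \frac{71}{20} = -13543 - - \frac{71}{4} = -13543 + \frac{71}{4} = - \frac{54101}{4}$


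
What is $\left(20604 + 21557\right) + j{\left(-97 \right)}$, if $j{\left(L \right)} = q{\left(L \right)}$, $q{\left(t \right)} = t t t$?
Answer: $-870512$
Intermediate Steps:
$q{\left(t \right)} = t^{3}$ ($q{\left(t \right)} = t^{2} t = t^{3}$)
$j{\left(L \right)} = L^{3}$
$\left(20604 + 21557\right) + j{\left(-97 \right)} = \left(20604 + 21557\right) + \left(-97\right)^{3} = 42161 - 912673 = -870512$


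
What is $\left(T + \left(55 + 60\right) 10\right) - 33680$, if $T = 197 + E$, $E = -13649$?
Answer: $-45982$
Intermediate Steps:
$T = -13452$ ($T = 197 - 13649 = -13452$)
$\left(T + \left(55 + 60\right) 10\right) - 33680 = \left(-13452 + \left(55 + 60\right) 10\right) - 33680 = \left(-13452 + 115 \cdot 10\right) - 33680 = \left(-13452 + 1150\right) - 33680 = -12302 - 33680 = -45982$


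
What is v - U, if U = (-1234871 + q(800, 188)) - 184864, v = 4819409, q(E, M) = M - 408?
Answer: 6239364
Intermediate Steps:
q(E, M) = -408 + M
U = -1419955 (U = (-1234871 + (-408 + 188)) - 184864 = (-1234871 - 220) - 184864 = -1235091 - 184864 = -1419955)
v - U = 4819409 - 1*(-1419955) = 4819409 + 1419955 = 6239364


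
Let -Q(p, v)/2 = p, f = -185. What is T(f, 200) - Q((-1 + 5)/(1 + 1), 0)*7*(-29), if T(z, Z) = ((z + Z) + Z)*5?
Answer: 263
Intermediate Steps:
Q(p, v) = -2*p
T(z, Z) = 5*z + 10*Z (T(z, Z) = ((Z + z) + Z)*5 = (z + 2*Z)*5 = 5*z + 10*Z)
T(f, 200) - Q((-1 + 5)/(1 + 1), 0)*7*(-29) = (5*(-185) + 10*200) - -2*(-1 + 5)/(1 + 1)*7*(-29) = (-925 + 2000) - -8/2*7*(-29) = 1075 - -8/2*7*(-29) = 1075 - -2*2*7*(-29) = 1075 - (-4*7)*(-29) = 1075 - (-28)*(-29) = 1075 - 1*812 = 1075 - 812 = 263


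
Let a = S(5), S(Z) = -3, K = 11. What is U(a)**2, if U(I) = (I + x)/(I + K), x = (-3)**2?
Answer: 9/16 ≈ 0.56250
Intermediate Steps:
x = 9
a = -3
U(I) = (9 + I)/(11 + I) (U(I) = (I + 9)/(I + 11) = (9 + I)/(11 + I))
U(a)**2 = ((9 - 3)/(11 - 3))**2 = (6/8)**2 = ((1/8)*6)**2 = (3/4)**2 = 9/16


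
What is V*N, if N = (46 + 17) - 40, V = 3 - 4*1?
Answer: -23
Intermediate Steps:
V = -1 (V = 3 - 4 = -1)
N = 23 (N = 63 - 40 = 23)
V*N = -1*23 = -23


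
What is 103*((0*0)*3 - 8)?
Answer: -824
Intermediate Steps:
103*((0*0)*3 - 8) = 103*(0*3 - 8) = 103*(0 - 8) = 103*(-8) = -824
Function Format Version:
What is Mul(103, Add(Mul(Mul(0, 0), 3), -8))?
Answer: -824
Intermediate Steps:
Mul(103, Add(Mul(Mul(0, 0), 3), -8)) = Mul(103, Add(Mul(0, 3), -8)) = Mul(103, Add(0, -8)) = Mul(103, -8) = -824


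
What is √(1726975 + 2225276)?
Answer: 3*√439139 ≈ 1988.0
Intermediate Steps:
√(1726975 + 2225276) = √3952251 = 3*√439139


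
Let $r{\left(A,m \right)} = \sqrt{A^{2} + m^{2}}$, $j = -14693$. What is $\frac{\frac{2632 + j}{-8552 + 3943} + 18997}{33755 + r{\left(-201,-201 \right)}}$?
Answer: $\frac{95351596570}{169391041897} - \frac{567787614 \sqrt{2}}{169391041897} \approx 0.55817$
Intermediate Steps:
$\frac{\frac{2632 + j}{-8552 + 3943} + 18997}{33755 + r{\left(-201,-201 \right)}} = \frac{\frac{2632 - 14693}{-8552 + 3943} + 18997}{33755 + \sqrt{\left(-201\right)^{2} + \left(-201\right)^{2}}} = \frac{- \frac{12061}{-4609} + 18997}{33755 + \sqrt{40401 + 40401}} = \frac{\left(-12061\right) \left(- \frac{1}{4609}\right) + 18997}{33755 + \sqrt{80802}} = \frac{\frac{12061}{4609} + 18997}{33755 + 201 \sqrt{2}} = \frac{87569234}{4609 \left(33755 + 201 \sqrt{2}\right)}$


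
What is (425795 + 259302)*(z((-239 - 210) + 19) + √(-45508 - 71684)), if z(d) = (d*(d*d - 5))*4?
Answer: -217874136881800 + 1370194*I*√29298 ≈ -2.1787e+14 + 2.3453e+8*I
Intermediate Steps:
z(d) = 4*d*(-5 + d²) (z(d) = (d*(d² - 5))*4 = (d*(-5 + d²))*4 = 4*d*(-5 + d²))
(425795 + 259302)*(z((-239 - 210) + 19) + √(-45508 - 71684)) = (425795 + 259302)*(4*((-239 - 210) + 19)*(-5 + ((-239 - 210) + 19)²) + √(-45508 - 71684)) = 685097*(4*(-449 + 19)*(-5 + (-449 + 19)²) + √(-117192)) = 685097*(4*(-430)*(-5 + (-430)²) + 2*I*√29298) = 685097*(4*(-430)*(-5 + 184900) + 2*I*√29298) = 685097*(4*(-430)*184895 + 2*I*√29298) = 685097*(-318019400 + 2*I*√29298) = -217874136881800 + 1370194*I*√29298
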